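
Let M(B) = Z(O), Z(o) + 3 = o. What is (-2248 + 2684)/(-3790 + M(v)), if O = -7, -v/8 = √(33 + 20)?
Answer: -109/950 ≈ -0.11474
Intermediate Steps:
v = -8*√53 (v = -8*√(33 + 20) = -8*√53 ≈ -58.241)
Z(o) = -3 + o
M(B) = -10 (M(B) = -3 - 7 = -10)
(-2248 + 2684)/(-3790 + M(v)) = (-2248 + 2684)/(-3790 - 10) = 436/(-3800) = 436*(-1/3800) = -109/950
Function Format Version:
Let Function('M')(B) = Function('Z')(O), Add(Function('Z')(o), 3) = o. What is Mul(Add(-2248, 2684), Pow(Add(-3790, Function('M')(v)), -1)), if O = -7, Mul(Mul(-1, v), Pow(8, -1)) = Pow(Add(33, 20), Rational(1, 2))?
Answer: Rational(-109, 950) ≈ -0.11474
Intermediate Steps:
v = Mul(-8, Pow(53, Rational(1, 2))) (v = Mul(-8, Pow(Add(33, 20), Rational(1, 2))) = Mul(-8, Pow(53, Rational(1, 2))) ≈ -58.241)
Function('Z')(o) = Add(-3, o)
Function('M')(B) = -10 (Function('M')(B) = Add(-3, -7) = -10)
Mul(Add(-2248, 2684), Pow(Add(-3790, Function('M')(v)), -1)) = Mul(Add(-2248, 2684), Pow(Add(-3790, -10), -1)) = Mul(436, Pow(-3800, -1)) = Mul(436, Rational(-1, 3800)) = Rational(-109, 950)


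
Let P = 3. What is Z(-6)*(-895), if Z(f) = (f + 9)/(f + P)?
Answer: 895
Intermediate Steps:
Z(f) = (9 + f)/(3 + f) (Z(f) = (f + 9)/(f + 3) = (9 + f)/(3 + f))
Z(-6)*(-895) = ((9 - 6)/(3 - 6))*(-895) = (3/(-3))*(-895) = -⅓*3*(-895) = -1*(-895) = 895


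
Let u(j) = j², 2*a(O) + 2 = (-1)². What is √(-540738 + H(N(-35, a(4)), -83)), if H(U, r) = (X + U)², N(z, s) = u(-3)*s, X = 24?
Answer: 51*I*√831/2 ≈ 735.09*I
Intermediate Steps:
a(O) = -½ (a(O) = -1 + (½)*(-1)² = -1 + (½)*1 = -1 + ½ = -½)
N(z, s) = 9*s (N(z, s) = (-3)²*s = 9*s)
H(U, r) = (24 + U)²
√(-540738 + H(N(-35, a(4)), -83)) = √(-540738 + (24 + 9*(-½))²) = √(-540738 + (24 - 9/2)²) = √(-540738 + (39/2)²) = √(-540738 + 1521/4) = √(-2161431/4) = 51*I*√831/2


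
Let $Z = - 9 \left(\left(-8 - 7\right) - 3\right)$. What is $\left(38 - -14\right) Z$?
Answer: $8424$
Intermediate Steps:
$Z = 162$ ($Z = - 9 \left(-15 - 3\right) = \left(-9\right) \left(-18\right) = 162$)
$\left(38 - -14\right) Z = \left(38 - -14\right) 162 = \left(38 + 14\right) 162 = 52 \cdot 162 = 8424$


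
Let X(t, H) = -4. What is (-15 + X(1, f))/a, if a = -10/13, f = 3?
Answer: 247/10 ≈ 24.700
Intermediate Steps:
a = -10/13 (a = -10*1/13 = -10/13 ≈ -0.76923)
(-15 + X(1, f))/a = (-15 - 4)/(-10/13) = -13/10*(-19) = 247/10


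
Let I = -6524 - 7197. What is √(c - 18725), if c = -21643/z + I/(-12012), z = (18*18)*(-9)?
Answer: I*√54686334957254/54054 ≈ 136.81*I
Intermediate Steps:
z = -2916 (z = 324*(-9) = -2916)
I = -13721
c = 12499423/1459458 (c = -21643/(-2916) - 13721/(-12012) = -21643*(-1/2916) - 13721*(-1/12012) = 21643/2916 + 13721/12012 = 12499423/1459458 ≈ 8.5644)
√(c - 18725) = √(12499423/1459458 - 18725) = √(-27315851627/1459458) = I*√54686334957254/54054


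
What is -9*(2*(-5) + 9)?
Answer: 9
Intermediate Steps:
-9*(2*(-5) + 9) = -9*(-10 + 9) = -9*(-1) = 9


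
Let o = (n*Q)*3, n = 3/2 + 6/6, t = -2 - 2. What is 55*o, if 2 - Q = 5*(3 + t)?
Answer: 5775/2 ≈ 2887.5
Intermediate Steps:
t = -4
Q = 7 (Q = 2 - 5*(3 - 4) = 2 - 5*(-1) = 2 - 1*(-5) = 2 + 5 = 7)
n = 5/2 (n = 3*(½) + 6*(⅙) = 3/2 + 1 = 5/2 ≈ 2.5000)
o = 105/2 (o = ((5/2)*7)*3 = (35/2)*3 = 105/2 ≈ 52.500)
55*o = 55*(105/2) = 5775/2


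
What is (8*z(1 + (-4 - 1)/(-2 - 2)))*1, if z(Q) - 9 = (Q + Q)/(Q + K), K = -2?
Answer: 216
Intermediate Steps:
z(Q) = 9 + 2*Q/(-2 + Q) (z(Q) = 9 + (Q + Q)/(Q - 2) = 9 + (2*Q)/(-2 + Q) = 9 + 2*Q/(-2 + Q))
(8*z(1 + (-4 - 1)/(-2 - 2)))*1 = (8*((-18 + 11*(1 + (-4 - 1)/(-2 - 2)))/(-2 + (1 + (-4 - 1)/(-2 - 2)))))*1 = (8*((-18 + 11*(1 - 5/(-4)))/(-2 + (1 - 5/(-4)))))*1 = (8*((-18 + 11*(1 - 5*(-¼)))/(-2 + (1 - 5*(-¼)))))*1 = (8*((-18 + 11*(1 + 5/4))/(-2 + (1 + 5/4))))*1 = (8*((-18 + 11*(9/4))/(-2 + 9/4)))*1 = (8*((-18 + 99/4)/(¼)))*1 = (8*(4*(27/4)))*1 = (8*27)*1 = 216*1 = 216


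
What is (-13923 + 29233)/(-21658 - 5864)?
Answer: -7655/13761 ≈ -0.55628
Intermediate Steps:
(-13923 + 29233)/(-21658 - 5864) = 15310/(-27522) = 15310*(-1/27522) = -7655/13761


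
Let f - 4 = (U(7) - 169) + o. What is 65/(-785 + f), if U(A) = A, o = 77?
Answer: -65/866 ≈ -0.075058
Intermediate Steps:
f = -81 (f = 4 + ((7 - 169) + 77) = 4 + (-162 + 77) = 4 - 85 = -81)
65/(-785 + f) = 65/(-785 - 81) = 65/(-866) = 65*(-1/866) = -65/866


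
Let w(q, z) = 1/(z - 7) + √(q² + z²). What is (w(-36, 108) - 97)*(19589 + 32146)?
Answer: -506796060/101 + 1862460*√10 ≈ 8.7183e+5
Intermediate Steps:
w(q, z) = 1/(-7 + z) + √(q² + z²)
(w(-36, 108) - 97)*(19589 + 32146) = ((1 - 7*√((-36)² + 108²) + 108*√((-36)² + 108²))/(-7 + 108) - 97)*(19589 + 32146) = ((1 - 7*√(1296 + 11664) + 108*√(1296 + 11664))/101 - 97)*51735 = ((1 - 252*√10 + 108*√12960)/101 - 97)*51735 = ((1 - 252*√10 + 108*(36*√10))/101 - 97)*51735 = ((1 - 252*√10 + 3888*√10)/101 - 97)*51735 = ((1 + 3636*√10)/101 - 97)*51735 = ((1/101 + 36*√10) - 97)*51735 = (-9796/101 + 36*√10)*51735 = -506796060/101 + 1862460*√10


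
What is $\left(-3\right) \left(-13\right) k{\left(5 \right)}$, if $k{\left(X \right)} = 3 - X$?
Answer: $-78$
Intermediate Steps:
$\left(-3\right) \left(-13\right) k{\left(5 \right)} = \left(-3\right) \left(-13\right) \left(3 - 5\right) = 39 \left(3 - 5\right) = 39 \left(-2\right) = -78$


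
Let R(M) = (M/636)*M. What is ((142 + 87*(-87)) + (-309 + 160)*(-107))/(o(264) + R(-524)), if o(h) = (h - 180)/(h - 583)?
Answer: 107985009/5471020 ≈ 19.738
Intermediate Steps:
R(M) = M**2/636 (R(M) = (M*(1/636))*M = (M/636)*M = M**2/636)
o(h) = (-180 + h)/(-583 + h)
((142 + 87*(-87)) + (-309 + 160)*(-107))/(o(264) + R(-524)) = ((142 + 87*(-87)) + (-309 + 160)*(-107))/((-180 + 264)/(-583 + 264) + (1/636)*(-524)**2) = ((142 - 7569) - 149*(-107))/(84/(-319) + (1/636)*274576) = (-7427 + 15943)/(-1/319*84 + 68644/159) = 8516/(-84/319 + 68644/159) = 8516/(21884080/50721) = 8516*(50721/21884080) = 107985009/5471020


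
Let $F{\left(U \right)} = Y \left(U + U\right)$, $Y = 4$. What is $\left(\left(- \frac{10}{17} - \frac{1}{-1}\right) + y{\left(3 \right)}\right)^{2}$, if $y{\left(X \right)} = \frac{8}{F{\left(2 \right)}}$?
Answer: $\frac{961}{1156} \approx 0.83132$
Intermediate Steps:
$F{\left(U \right)} = 8 U$ ($F{\left(U \right)} = 4 \left(U + U\right) = 4 \cdot 2 U = 8 U$)
$y{\left(X \right)} = \frac{1}{2}$ ($y{\left(X \right)} = \frac{8}{8 \cdot 2} = \frac{8}{16} = 8 \cdot \frac{1}{16} = \frac{1}{2}$)
$\left(\left(- \frac{10}{17} - \frac{1}{-1}\right) + y{\left(3 \right)}\right)^{2} = \left(\left(- \frac{10}{17} - \frac{1}{-1}\right) + \frac{1}{2}\right)^{2} = \left(\left(\left(-10\right) \frac{1}{17} - -1\right) + \frac{1}{2}\right)^{2} = \left(\left(- \frac{10}{17} + 1\right) + \frac{1}{2}\right)^{2} = \left(\frac{7}{17} + \frac{1}{2}\right)^{2} = \left(\frac{31}{34}\right)^{2} = \frac{961}{1156}$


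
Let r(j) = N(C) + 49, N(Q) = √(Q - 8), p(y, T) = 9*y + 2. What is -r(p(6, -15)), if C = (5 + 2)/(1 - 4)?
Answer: -49 - I*√93/3 ≈ -49.0 - 3.2146*I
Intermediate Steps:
C = -7/3 (C = 7/(-3) = 7*(-⅓) = -7/3 ≈ -2.3333)
p(y, T) = 2 + 9*y
N(Q) = √(-8 + Q)
r(j) = 49 + I*√93/3 (r(j) = √(-8 - 7/3) + 49 = √(-31/3) + 49 = I*√93/3 + 49 = 49 + I*√93/3)
-r(p(6, -15)) = -(49 + I*√93/3) = -49 - I*√93/3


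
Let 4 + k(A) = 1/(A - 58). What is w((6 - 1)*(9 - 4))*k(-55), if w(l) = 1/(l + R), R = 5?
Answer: -151/1130 ≈ -0.13363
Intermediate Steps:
w(l) = 1/(5 + l) (w(l) = 1/(l + 5) = 1/(5 + l))
k(A) = -4 + 1/(-58 + A) (k(A) = -4 + 1/(A - 58) = -4 + 1/(-58 + A))
w((6 - 1)*(9 - 4))*k(-55) = ((233 - 4*(-55))/(-58 - 55))/(5 + (6 - 1)*(9 - 4)) = ((233 + 220)/(-113))/(5 + 5*5) = (-1/113*453)/(5 + 25) = -453/113/30 = (1/30)*(-453/113) = -151/1130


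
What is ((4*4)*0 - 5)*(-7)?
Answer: 35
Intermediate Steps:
((4*4)*0 - 5)*(-7) = (16*0 - 5)*(-7) = (0 - 5)*(-7) = -5*(-7) = 35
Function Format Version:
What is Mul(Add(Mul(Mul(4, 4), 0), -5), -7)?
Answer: 35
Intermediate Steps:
Mul(Add(Mul(Mul(4, 4), 0), -5), -7) = Mul(Add(Mul(16, 0), -5), -7) = Mul(Add(0, -5), -7) = Mul(-5, -7) = 35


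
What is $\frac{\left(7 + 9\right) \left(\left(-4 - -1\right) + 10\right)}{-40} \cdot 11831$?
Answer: $- \frac{165634}{5} \approx -33127.0$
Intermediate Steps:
$\frac{\left(7 + 9\right) \left(\left(-4 - -1\right) + 10\right)}{-40} \cdot 11831 = 16 \left(\left(-4 + 1\right) + 10\right) \left(- \frac{1}{40}\right) 11831 = 16 \left(-3 + 10\right) \left(- \frac{1}{40}\right) 11831 = 16 \cdot 7 \left(- \frac{1}{40}\right) 11831 = 112 \left(- \frac{1}{40}\right) 11831 = \left(- \frac{14}{5}\right) 11831 = - \frac{165634}{5}$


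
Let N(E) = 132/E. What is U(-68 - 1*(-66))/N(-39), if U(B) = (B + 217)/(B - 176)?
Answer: 2795/7832 ≈ 0.35687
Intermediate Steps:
U(B) = (217 + B)/(-176 + B)
U(-68 - 1*(-66))/N(-39) = ((217 + (-68 - 1*(-66)))/(-176 + (-68 - 1*(-66))))/((132/(-39))) = ((217 + (-68 + 66))/(-176 + (-68 + 66)))/((132*(-1/39))) = ((217 - 2)/(-176 - 2))/(-44/13) = (215/(-178))*(-13/44) = -1/178*215*(-13/44) = -215/178*(-13/44) = 2795/7832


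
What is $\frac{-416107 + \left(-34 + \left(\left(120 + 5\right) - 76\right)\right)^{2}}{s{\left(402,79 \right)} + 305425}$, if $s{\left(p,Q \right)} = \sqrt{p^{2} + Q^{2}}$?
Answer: $- \frac{12702075985}{9328426278} + \frac{207941 \sqrt{167845}}{46642131390} \approx -1.3598$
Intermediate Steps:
$s{\left(p,Q \right)} = \sqrt{Q^{2} + p^{2}}$
$\frac{-416107 + \left(-34 + \left(\left(120 + 5\right) - 76\right)\right)^{2}}{s{\left(402,79 \right)} + 305425} = \frac{-416107 + \left(-34 + \left(\left(120 + 5\right) - 76\right)\right)^{2}}{\sqrt{79^{2} + 402^{2}} + 305425} = \frac{-416107 + \left(-34 + \left(125 - 76\right)\right)^{2}}{\sqrt{6241 + 161604} + 305425} = \frac{-416107 + \left(-34 + 49\right)^{2}}{\sqrt{167845} + 305425} = \frac{-416107 + 15^{2}}{305425 + \sqrt{167845}} = \frac{-416107 + 225}{305425 + \sqrt{167845}} = - \frac{415882}{305425 + \sqrt{167845}}$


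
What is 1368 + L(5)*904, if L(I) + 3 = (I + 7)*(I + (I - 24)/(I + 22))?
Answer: 407360/9 ≈ 45262.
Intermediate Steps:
L(I) = -3 + (7 + I)*(I + (-24 + I)/(22 + I)) (L(I) = -3 + (I + 7)*(I + (I - 24)/(I + 22)) = -3 + (7 + I)*(I + (-24 + I)/(22 + I)))
1368 + L(5)*904 = 1368 + ((-234 + 5**3 + 30*5**2 + 134*5)/(22 + 5))*904 = 1368 + ((-234 + 125 + 30*25 + 670)/27)*904 = 1368 + ((-234 + 125 + 750 + 670)/27)*904 = 1368 + ((1/27)*1311)*904 = 1368 + (437/9)*904 = 1368 + 395048/9 = 407360/9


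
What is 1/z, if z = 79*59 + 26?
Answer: 1/4687 ≈ 0.00021336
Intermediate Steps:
z = 4687 (z = 4661 + 26 = 4687)
1/z = 1/4687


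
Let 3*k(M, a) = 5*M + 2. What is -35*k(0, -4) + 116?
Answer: 278/3 ≈ 92.667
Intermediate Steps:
k(M, a) = ⅔ + 5*M/3 (k(M, a) = (5*M + 2)/3 = (2 + 5*M)/3 = ⅔ + 5*M/3)
-35*k(0, -4) + 116 = -35*(⅔ + (5/3)*0) + 116 = -35*(⅔ + 0) + 116 = -35*⅔ + 116 = -70/3 + 116 = 278/3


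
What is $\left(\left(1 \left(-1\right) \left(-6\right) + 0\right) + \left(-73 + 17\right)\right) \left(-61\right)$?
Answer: $3050$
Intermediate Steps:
$\left(\left(1 \left(-1\right) \left(-6\right) + 0\right) + \left(-73 + 17\right)\right) \left(-61\right) = \left(\left(\left(-1\right) \left(-6\right) + 0\right) - 56\right) \left(-61\right) = \left(\left(6 + 0\right) - 56\right) \left(-61\right) = \left(6 - 56\right) \left(-61\right) = \left(-50\right) \left(-61\right) = 3050$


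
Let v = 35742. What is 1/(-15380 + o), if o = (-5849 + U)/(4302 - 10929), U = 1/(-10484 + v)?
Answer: -167384766/2574229967039 ≈ -6.5023e-5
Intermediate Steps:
U = 1/25258 (U = 1/(-10484 + 35742) = 1/25258 ≈ 3.9591e-5)
o = 147734041/167384766 (o = (-5849 + 1/25258)/(4302 - 10929) = -147734041/25258/(-6627) = -147734041/25258*(-1/6627) = 147734041/167384766 ≈ 0.88260)
1/(-15380 + o) = 1/(-15380 + 147734041/167384766) = 1/(-2574229967039/167384766) = -167384766/2574229967039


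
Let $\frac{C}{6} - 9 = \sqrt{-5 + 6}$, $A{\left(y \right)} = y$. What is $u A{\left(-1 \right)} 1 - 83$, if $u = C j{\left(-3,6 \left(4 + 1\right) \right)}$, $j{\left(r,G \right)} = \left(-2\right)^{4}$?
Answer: $-1043$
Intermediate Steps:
$C = 60$ ($C = 54 + 6 \sqrt{-5 + 6} = 54 + 6 \sqrt{1} = 54 + 6 \cdot 1 = 54 + 6 = 60$)
$j{\left(r,G \right)} = 16$
$u = 960$ ($u = 60 \cdot 16 = 960$)
$u A{\left(-1 \right)} 1 - 83 = 960 \left(\left(-1\right) 1\right) - 83 = 960 \left(-1\right) - 83 = -960 - 83 = -1043$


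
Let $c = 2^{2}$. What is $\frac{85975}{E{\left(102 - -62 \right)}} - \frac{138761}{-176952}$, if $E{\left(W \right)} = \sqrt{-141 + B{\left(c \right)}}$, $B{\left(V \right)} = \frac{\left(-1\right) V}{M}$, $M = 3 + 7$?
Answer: $\frac{138761}{176952} - \frac{85975 i \sqrt{3535}}{707} \approx 0.78417 - 7230.2 i$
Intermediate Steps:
$M = 10$
$c = 4$
$B{\left(V \right)} = - \frac{V}{10}$ ($B{\left(V \right)} = \frac{\left(-1\right) V}{10} = - V \frac{1}{10} = - \frac{V}{10}$)
$E{\left(W \right)} = \frac{i \sqrt{3535}}{5}$ ($E{\left(W \right)} = \sqrt{-141 - \frac{2}{5}} = \sqrt{- \frac{707}{5}} = \frac{i \sqrt{3535}}{5}$)
$\frac{85975}{E{\left(102 - -62 \right)}} - \frac{138761}{-176952} = \frac{85975}{\frac{1}{5} i \sqrt{3535}} - \frac{138761}{-176952} = 85975 \left(- \frac{i \sqrt{3535}}{707}\right) - - \frac{138761}{176952} = - \frac{85975 i \sqrt{3535}}{707} + \frac{138761}{176952} = \frac{138761}{176952} - \frac{85975 i \sqrt{3535}}{707}$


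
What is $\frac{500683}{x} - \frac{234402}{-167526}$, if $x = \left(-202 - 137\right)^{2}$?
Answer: $\frac{6156396250}{1069569747} \approx 5.756$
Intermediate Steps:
$x = 114921$ ($x = \left(-339\right)^{2} = 114921$)
$\frac{500683}{x} - \frac{234402}{-167526} = \frac{500683}{114921} - \frac{234402}{-167526} = 500683 \cdot \frac{1}{114921} - - \frac{39067}{27921} = \frac{500683}{114921} + \frac{39067}{27921} = \frac{6156396250}{1069569747}$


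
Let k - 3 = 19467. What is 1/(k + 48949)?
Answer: 1/68419 ≈ 1.4616e-5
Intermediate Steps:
k = 19470 (k = 3 + 19467 = 19470)
1/(k + 48949) = 1/(19470 + 48949) = 1/68419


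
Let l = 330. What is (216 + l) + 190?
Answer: 736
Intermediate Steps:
(216 + l) + 190 = (216 + 330) + 190 = 546 + 190 = 736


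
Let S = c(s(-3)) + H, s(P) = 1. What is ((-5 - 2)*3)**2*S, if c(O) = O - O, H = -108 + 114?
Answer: 2646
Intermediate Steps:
H = 6
c(O) = 0
S = 6 (S = 0 + 6 = 6)
((-5 - 2)*3)**2*S = ((-5 - 2)*3)**2*6 = (-7*3)**2*6 = (-21)**2*6 = 441*6 = 2646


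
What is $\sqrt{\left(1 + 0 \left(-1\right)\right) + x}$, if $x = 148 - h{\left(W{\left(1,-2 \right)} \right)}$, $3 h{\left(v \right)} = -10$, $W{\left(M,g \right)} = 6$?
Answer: $\frac{\sqrt{1371}}{3} \approx 12.342$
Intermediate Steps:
$h{\left(v \right)} = - \frac{10}{3}$ ($h{\left(v \right)} = \frac{1}{3} \left(-10\right) = - \frac{10}{3}$)
$x = \frac{454}{3}$ ($x = 148 - - \frac{10}{3} = 148 + \frac{10}{3} = \frac{454}{3} \approx 151.33$)
$\sqrt{\left(1 + 0 \left(-1\right)\right) + x} = \sqrt{\left(1 + 0 \left(-1\right)\right) + \frac{454}{3}} = \sqrt{\left(1 + 0\right) + \frac{454}{3}} = \sqrt{1 + \frac{454}{3}} = \sqrt{\frac{457}{3}} = \frac{\sqrt{1371}}{3}$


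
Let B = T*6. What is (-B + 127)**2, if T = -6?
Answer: 26569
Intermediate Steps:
B = -36 (B = -6*6 = -36)
(-B + 127)**2 = (-1*(-36) + 127)**2 = (36 + 127)**2 = 163**2 = 26569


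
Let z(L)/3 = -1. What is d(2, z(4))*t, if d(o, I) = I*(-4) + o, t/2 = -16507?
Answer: -462196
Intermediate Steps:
t = -33014 (t = 2*(-16507) = -33014)
z(L) = -3 (z(L) = 3*(-1) = -3)
d(o, I) = o - 4*I (d(o, I) = -4*I + o = o - 4*I)
d(2, z(4))*t = (2 - 4*(-3))*(-33014) = (2 + 12)*(-33014) = 14*(-33014) = -462196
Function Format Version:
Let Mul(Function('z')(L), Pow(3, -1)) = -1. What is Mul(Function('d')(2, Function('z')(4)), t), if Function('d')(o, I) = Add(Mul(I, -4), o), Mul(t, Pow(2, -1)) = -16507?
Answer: -462196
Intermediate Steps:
t = -33014 (t = Mul(2, -16507) = -33014)
Function('z')(L) = -3 (Function('z')(L) = Mul(3, -1) = -3)
Function('d')(o, I) = Add(o, Mul(-4, I)) (Function('d')(o, I) = Add(Mul(-4, I), o) = Add(o, Mul(-4, I)))
Mul(Function('d')(2, Function('z')(4)), t) = Mul(Add(2, Mul(-4, -3)), -33014) = Mul(Add(2, 12), -33014) = Mul(14, -33014) = -462196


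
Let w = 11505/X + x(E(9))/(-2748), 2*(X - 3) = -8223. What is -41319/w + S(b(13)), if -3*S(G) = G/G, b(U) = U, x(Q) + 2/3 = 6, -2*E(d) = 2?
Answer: 233243746259/15818826 ≈ 14745.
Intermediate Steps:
X = -8217/2 (X = 3 + (1/2)*(-8223) = 3 - 8223/2 = -8217/2 ≈ -4108.5)
E(d) = -1 (E(d) = -1/2*2 = -1)
x(Q) = 16/3 (x(Q) = -2/3 + 6 = 16/3)
w = -5272942/1881693 (w = 11505/(-8217/2) + (16/3)/(-2748) = 11505*(-2/8217) + (16/3)*(-1/2748) = -7670/2739 - 4/2061 = -5272942/1881693 ≈ -2.8022)
S(G) = -1/3 (S(G) = -G/(3*G) = -1/3*1 = -1/3)
-41319/w + S(b(13)) = -41319/(-5272942/1881693) - 1/3 = -41319*(-1881693/5272942) - 1/3 = 77749673067/5272942 - 1/3 = 233243746259/15818826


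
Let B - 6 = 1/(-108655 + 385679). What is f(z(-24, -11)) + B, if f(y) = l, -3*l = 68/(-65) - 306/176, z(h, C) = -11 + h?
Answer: 374262767/54019680 ≈ 6.9283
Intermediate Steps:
l = 15929/17160 (l = -(68/(-65) - 306/176)/3 = -(68*(-1/65) - 306*1/176)/3 = -(-68/65 - 153/88)/3 = -⅓*(-15929/5720) = 15929/17160 ≈ 0.92826)
f(y) = 15929/17160
B = 1662145/277024 (B = 6 + 1/(-108655 + 385679) = 6 + 1/277024 = 1662145/277024 ≈ 6.0000)
f(z(-24, -11)) + B = 15929/17160 + 1662145/277024 = 374262767/54019680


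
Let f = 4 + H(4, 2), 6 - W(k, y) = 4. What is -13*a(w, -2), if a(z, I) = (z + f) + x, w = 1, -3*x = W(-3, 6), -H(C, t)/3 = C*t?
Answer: 767/3 ≈ 255.67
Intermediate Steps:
W(k, y) = 2 (W(k, y) = 6 - 1*4 = 6 - 4 = 2)
H(C, t) = -3*C*t
x = -⅔ (x = -⅓*2 = -⅔ ≈ -0.66667)
f = -20 (f = 4 - 3*4*2 = 4 - 24 = -20)
a(z, I) = -62/3 + z (a(z, I) = (z - 20) - ⅔ = (-20 + z) - ⅔ = -62/3 + z)
-13*a(w, -2) = -13*(-62/3 + 1) = -13*(-59/3) = 767/3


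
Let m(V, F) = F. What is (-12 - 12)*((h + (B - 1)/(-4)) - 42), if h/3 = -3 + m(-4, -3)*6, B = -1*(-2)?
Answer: 2526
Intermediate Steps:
B = 2
h = -63 (h = 3*(-3 - 3*6) = 3*(-3 - 18) = 3*(-21) = -63)
(-12 - 12)*((h + (B - 1)/(-4)) - 42) = (-12 - 12)*((-63 + (2 - 1)/(-4)) - 42) = -24*((-63 - ¼*1) - 42) = -24*((-63 - ¼) - 42) = -24*(-253/4 - 42) = -24*(-421/4) = 2526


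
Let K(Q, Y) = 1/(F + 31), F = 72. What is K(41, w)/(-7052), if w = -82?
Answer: -1/726356 ≈ -1.3767e-6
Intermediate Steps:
K(Q, Y) = 1/103 (K(Q, Y) = 1/(72 + 31) = 1/103)
K(41, w)/(-7052) = (1/103)/(-7052) = (1/103)*(-1/7052) = -1/726356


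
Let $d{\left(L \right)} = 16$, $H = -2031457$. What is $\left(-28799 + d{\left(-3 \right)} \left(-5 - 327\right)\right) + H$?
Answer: $-2065568$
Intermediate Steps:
$\left(-28799 + d{\left(-3 \right)} \left(-5 - 327\right)\right) + H = \left(-28799 + 16 \left(-5 - 327\right)\right) - 2031457 = \left(-28799 + 16 \left(-332\right)\right) - 2031457 = \left(-28799 - 5312\right) - 2031457 = -34111 - 2031457 = -2065568$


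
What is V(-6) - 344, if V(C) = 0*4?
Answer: -344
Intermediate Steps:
V(C) = 0
V(-6) - 344 = 0 - 344 = -344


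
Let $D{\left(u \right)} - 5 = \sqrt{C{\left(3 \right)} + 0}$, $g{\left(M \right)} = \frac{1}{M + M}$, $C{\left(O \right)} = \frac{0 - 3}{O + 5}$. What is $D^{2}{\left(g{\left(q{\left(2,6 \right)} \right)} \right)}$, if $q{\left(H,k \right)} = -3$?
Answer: $\frac{\left(20 + i \sqrt{6}\right)^{2}}{16} \approx 24.625 + 6.1237 i$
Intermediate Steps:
$C{\left(O \right)} = - \frac{3}{5 + O}$
$g{\left(M \right)} = \frac{1}{2 M}$
$D{\left(u \right)} = 5 + \frac{i \sqrt{6}}{4}$ ($D{\left(u \right)} = 5 + \sqrt{- \frac{3}{5 + 3} + 0} = 5 + \sqrt{- \frac{3}{8} + 0} = 5 + \sqrt{- \frac{3}{8}} = 5 + \frac{i \sqrt{6}}{4}$)
$D^{2}{\left(g{\left(q{\left(2,6 \right)} \right)} \right)} = \left(5 + \frac{i \sqrt{6}}{4}\right)^{2}$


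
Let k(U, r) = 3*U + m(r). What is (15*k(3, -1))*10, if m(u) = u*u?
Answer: 1500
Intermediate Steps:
m(u) = u²
k(U, r) = r² + 3*U (k(U, r) = 3*U + r² = r² + 3*U)
(15*k(3, -1))*10 = (15*((-1)² + 3*3))*10 = (15*(1 + 9))*10 = (15*10)*10 = 150*10 = 1500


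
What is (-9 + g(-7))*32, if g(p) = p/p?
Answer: -256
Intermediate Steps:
g(p) = 1
(-9 + g(-7))*32 = (-9 + 1)*32 = -8*32 = -256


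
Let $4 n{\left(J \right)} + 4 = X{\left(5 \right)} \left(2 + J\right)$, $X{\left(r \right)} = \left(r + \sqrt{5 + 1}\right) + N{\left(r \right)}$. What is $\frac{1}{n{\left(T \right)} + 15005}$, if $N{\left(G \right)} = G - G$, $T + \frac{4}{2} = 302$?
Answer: $\frac{61526}{946225363} - \frac{302 \sqrt{6}}{946225363} \approx 6.4241 \cdot 10^{-5}$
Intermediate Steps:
$T = 300$ ($T = -2 + 302 = 300$)
$N{\left(G \right)} = 0$
$X{\left(r \right)} = r + \sqrt{6}$ ($X{\left(r \right)} = \left(r + \sqrt{5 + 1}\right) + 0 = \left(r + \sqrt{6}\right) + 0 = r + \sqrt{6}$)
$n{\left(J \right)} = -1 + \frac{\left(2 + J\right) \left(5 + \sqrt{6}\right)}{4}$ ($n{\left(J \right)} = -1 + \frac{\left(5 + \sqrt{6}\right) \left(2 + J\right)}{4} = -1 + \frac{\left(2 + J\right) \left(5 + \sqrt{6}\right)}{4}$)
$\frac{1}{n{\left(T \right)} + 15005} = \frac{1}{\left(\frac{3}{2} + \frac{\sqrt{6}}{2} + \frac{1}{4} \cdot 300 \left(5 + \sqrt{6}\right)\right) + 15005} = \frac{1}{\left(\frac{3}{2} + \frac{\sqrt{6}}{2} + \left(375 + 75 \sqrt{6}\right)\right) + 15005} = \frac{1}{\left(\frac{753}{2} + \frac{151 \sqrt{6}}{2}\right) + 15005} = \frac{1}{\frac{30763}{2} + \frac{151 \sqrt{6}}{2}}$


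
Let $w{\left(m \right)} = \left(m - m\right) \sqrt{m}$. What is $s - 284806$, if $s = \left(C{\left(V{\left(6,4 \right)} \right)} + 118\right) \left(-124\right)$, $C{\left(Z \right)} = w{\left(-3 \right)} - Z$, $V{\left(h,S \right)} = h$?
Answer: $-298694$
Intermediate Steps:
$w{\left(m \right)} = 0$ ($w{\left(m \right)} = 0 \sqrt{m} = 0$)
$C{\left(Z \right)} = - Z$ ($C{\left(Z \right)} = 0 - Z = - Z$)
$s = -13888$ ($s = \left(\left(-1\right) 6 + 118\right) \left(-124\right) = \left(-6 + 118\right) \left(-124\right) = 112 \left(-124\right) = -13888$)
$s - 284806 = -13888 - 284806 = -298694$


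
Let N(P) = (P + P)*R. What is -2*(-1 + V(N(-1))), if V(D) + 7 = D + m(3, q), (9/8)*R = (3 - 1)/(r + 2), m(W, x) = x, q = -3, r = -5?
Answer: 530/27 ≈ 19.630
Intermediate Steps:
R = -16/27 (R = 8*((3 - 1)/(-5 + 2))/9 = 8*(2/(-3))/9 = 8*(2*(-⅓))/9 = (8/9)*(-⅔) = -16/27 ≈ -0.59259)
N(P) = -32*P/27 (N(P) = (P + P)*(-16/27) = (2*P)*(-16/27) = -32*P/27)
V(D) = -10 + D (V(D) = -7 + (D - 3) = -7 + (-3 + D) = -10 + D)
-2*(-1 + V(N(-1))) = -2*(-1 + (-10 - 32/27*(-1))) = -2*(-1 + (-10 + 32/27)) = -2*(-1 - 238/27) = -2*(-265/27) = 530/27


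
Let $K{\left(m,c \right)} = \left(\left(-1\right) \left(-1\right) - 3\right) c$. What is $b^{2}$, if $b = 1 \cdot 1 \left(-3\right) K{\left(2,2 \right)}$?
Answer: $144$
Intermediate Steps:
$K{\left(m,c \right)} = - 2 c$ ($K{\left(m,c \right)} = \left(1 - 3\right) c = - 2 c$)
$b = 12$ ($b = 1 \cdot 1 \left(-3\right) \left(\left(-2\right) 2\right) = 1 \left(-3\right) \left(-4\right) = \left(-3\right) \left(-4\right) = 12$)
$b^{2} = 12^{2} = 144$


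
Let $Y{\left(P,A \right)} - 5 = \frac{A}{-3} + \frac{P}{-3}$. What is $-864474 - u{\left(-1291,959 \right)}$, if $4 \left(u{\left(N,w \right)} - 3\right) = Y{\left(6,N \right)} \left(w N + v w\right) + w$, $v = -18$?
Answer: $\frac{1621553699}{12} \approx 1.3513 \cdot 10^{8}$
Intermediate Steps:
$Y{\left(P,A \right)} = 5 - \frac{A}{3} - \frac{P}{3}$ ($Y{\left(P,A \right)} = 5 + \left(\frac{A}{-3} + \frac{P}{-3}\right) = 5 + \left(A \left(- \frac{1}{3}\right) + P \left(- \frac{1}{3}\right)\right) = 5 - \left(\frac{A}{3} + \frac{P}{3}\right) = 5 - \frac{A}{3} - \frac{P}{3}$)
$u{\left(N,w \right)} = 3 + \frac{w}{4} + \frac{\left(3 - \frac{N}{3}\right) \left(- 18 w + N w\right)}{4}$ ($u{\left(N,w \right)} = 3 + \frac{\left(5 - \frac{N}{3} - 2\right) \left(w N - 18 w\right) + w}{4} = 3 + \frac{\left(5 - \frac{N}{3} - 2\right) \left(N w - 18 w\right) + w}{4} = 3 + \frac{\left(3 - \frac{N}{3}\right) \left(- 18 w + N w\right) + w}{4} = 3 + \frac{w + \left(3 - \frac{N}{3}\right) \left(- 18 w + N w\right)}{4} = 3 + \left(\frac{w}{4} + \frac{\left(3 - \frac{N}{3}\right) \left(- 18 w + N w\right)}{4}\right) = 3 + \frac{w}{4} + \frac{\left(3 - \frac{N}{3}\right) \left(- 18 w + N w\right)}{4}$)
$-864474 - u{\left(-1291,959 \right)} = -864474 - \left(3 - \frac{50827}{4} - \frac{959 \left(-1291\right)^{2}}{12} + \frac{9}{4} \left(-1291\right) 959\right) = -864474 - \left(3 - \frac{50827}{4} - \frac{959}{12} \cdot 1666681 - \frac{11142621}{4}\right) = -864474 - \left(3 - \frac{50827}{4} - \frac{1598347079}{12} - \frac{11142621}{4}\right) = -864474 - - \frac{1631927387}{12} = -864474 + \frac{1631927387}{12} = \frac{1621553699}{12}$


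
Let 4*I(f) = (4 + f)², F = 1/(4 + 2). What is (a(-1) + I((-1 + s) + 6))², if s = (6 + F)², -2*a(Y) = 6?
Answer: 8126473385809/26873856 ≈ 3.0239e+5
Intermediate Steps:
F = ⅙ (F = 1/6 = ⅙ ≈ 0.16667)
a(Y) = -3 (a(Y) = -½*6 = -3)
s = 1369/36 (s = (6 + ⅙)² = (37/6)² = 1369/36 ≈ 38.028)
I(f) = (4 + f)²/4
(a(-1) + I((-1 + s) + 6))² = (-3 + (4 + ((-1 + 1369/36) + 6))²/4)² = (-3 + (4 + (1333/36 + 6))²/4)² = (-3 + (4 + 1549/36)²/4)² = (-3 + (1693/36)²/4)² = (-3 + (¼)*(2866249/1296))² = (-3 + 2866249/5184)² = (2850697/5184)² = 8126473385809/26873856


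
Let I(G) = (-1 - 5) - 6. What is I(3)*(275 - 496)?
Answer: 2652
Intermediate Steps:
I(G) = -12 (I(G) = -6 - 6 = -12)
I(3)*(275 - 496) = -12*(275 - 496) = -12*(-221) = 2652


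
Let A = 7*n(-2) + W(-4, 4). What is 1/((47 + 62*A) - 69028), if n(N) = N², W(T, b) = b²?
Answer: -1/66253 ≈ -1.5094e-5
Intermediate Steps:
A = 44 (A = 7*(-2)² + 4² = 7*4 + 16 = 28 + 16 = 44)
1/((47 + 62*A) - 69028) = 1/((47 + 62*44) - 69028) = 1/((47 + 2728) - 69028) = 1/(2775 - 69028) = 1/(-66253) = -1/66253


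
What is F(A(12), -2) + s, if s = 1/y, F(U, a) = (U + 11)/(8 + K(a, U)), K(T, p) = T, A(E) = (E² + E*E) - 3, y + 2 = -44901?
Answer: 6645641/134709 ≈ 49.333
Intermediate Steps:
y = -44903 (y = -2 - 44901 = -44903)
A(E) = -3 + 2*E² (A(E) = (E² + E²) - 3 = 2*E² - 3 = -3 + 2*E²)
F(U, a) = (11 + U)/(8 + a) (F(U, a) = (U + 11)/(8 + a) = (11 + U)/(8 + a))
s = -1/44903 (s = 1/(-44903) = -1/44903 ≈ -2.2270e-5)
F(A(12), -2) + s = (11 + (-3 + 2*12²))/(8 - 2) - 1/44903 = (11 + (-3 + 2*144))/6 - 1/44903 = (11 + (-3 + 288))/6 - 1/44903 = (11 + 285)/6 - 1/44903 = (⅙)*296 - 1/44903 = 148/3 - 1/44903 = 6645641/134709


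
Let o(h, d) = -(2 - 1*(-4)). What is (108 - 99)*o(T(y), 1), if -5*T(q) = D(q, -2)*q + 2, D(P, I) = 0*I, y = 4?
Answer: -54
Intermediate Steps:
D(P, I) = 0
T(q) = -2/5 (T(q) = -(0*q + 2)/5 = -(0 + 2)/5 = -1/5*2 = -2/5)
o(h, d) = -6 (o(h, d) = -(2 + 4) = -1*6 = -6)
(108 - 99)*o(T(y), 1) = (108 - 99)*(-6) = 9*(-6) = -54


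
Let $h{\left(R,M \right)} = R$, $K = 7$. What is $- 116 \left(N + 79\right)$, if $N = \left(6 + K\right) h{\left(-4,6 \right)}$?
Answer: $-3132$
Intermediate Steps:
$N = -52$ ($N = \left(6 + 7\right) \left(-4\right) = 13 \left(-4\right) = -52$)
$- 116 \left(N + 79\right) = - 116 \left(-52 + 79\right) = \left(-116\right) 27 = -3132$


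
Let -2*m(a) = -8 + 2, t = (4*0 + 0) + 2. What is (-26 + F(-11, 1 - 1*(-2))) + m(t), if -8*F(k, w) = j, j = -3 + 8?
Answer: -189/8 ≈ -23.625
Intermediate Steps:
t = 2 (t = (0 + 0) + 2 = 0 + 2 = 2)
j = 5
F(k, w) = -5/8 (F(k, w) = -⅛*5 = -5/8)
m(a) = 3 (m(a) = -(-8 + 2)/2 = -½*(-6) = 3)
(-26 + F(-11, 1 - 1*(-2))) + m(t) = (-26 - 5/8) + 3 = -213/8 + 3 = -189/8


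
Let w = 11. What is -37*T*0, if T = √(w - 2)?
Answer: 0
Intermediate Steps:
T = 3 (T = √(11 - 2) = √9 = 3)
-37*T*0 = -37*3*0 = -111*0 = 0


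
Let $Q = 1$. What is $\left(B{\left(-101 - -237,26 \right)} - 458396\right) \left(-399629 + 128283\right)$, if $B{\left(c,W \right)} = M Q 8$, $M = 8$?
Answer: $124366554872$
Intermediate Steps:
$B{\left(c,W \right)} = 64$ ($B{\left(c,W \right)} = 8 \cdot 1 \cdot 8 = 8 \cdot 8 = 64$)
$\left(B{\left(-101 - -237,26 \right)} - 458396\right) \left(-399629 + 128283\right) = \left(64 - 458396\right) \left(-399629 + 128283\right) = \left(-458332\right) \left(-271346\right) = 124366554872$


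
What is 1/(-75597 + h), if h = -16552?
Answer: -1/92149 ≈ -1.0852e-5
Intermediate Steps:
1/(-75597 + h) = 1/(-75597 - 16552) = 1/(-92149) = -1/92149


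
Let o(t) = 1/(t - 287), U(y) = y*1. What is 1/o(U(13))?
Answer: -274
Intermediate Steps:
U(y) = y
o(t) = 1/(-287 + t)
1/o(U(13)) = 1/(1/(-287 + 13)) = 1/(1/(-274)) = 1/(-1/274) = -274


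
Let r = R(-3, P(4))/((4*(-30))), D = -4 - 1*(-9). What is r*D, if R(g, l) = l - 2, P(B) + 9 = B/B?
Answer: 5/12 ≈ 0.41667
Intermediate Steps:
P(B) = -8 (P(B) = -9 + B/B = -9 + 1 = -8)
D = 5 (D = -4 + 9 = 5)
R(g, l) = -2 + l
r = 1/12 (r = (-2 - 8)/((4*(-30))) = -10/(-120) = -10*(-1/120) = 1/12 ≈ 0.083333)
r*D = (1/12)*5 = 5/12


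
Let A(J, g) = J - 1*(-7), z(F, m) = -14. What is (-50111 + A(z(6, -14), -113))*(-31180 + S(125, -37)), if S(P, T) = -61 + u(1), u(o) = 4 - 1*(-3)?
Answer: 1565385612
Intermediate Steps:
u(o) = 7 (u(o) = 4 + 3 = 7)
S(P, T) = -54 (S(P, T) = -61 + 7 = -54)
A(J, g) = 7 + J (A(J, g) = J + 7 = 7 + J)
(-50111 + A(z(6, -14), -113))*(-31180 + S(125, -37)) = (-50111 + (7 - 14))*(-31180 - 54) = (-50111 - 7)*(-31234) = -50118*(-31234) = 1565385612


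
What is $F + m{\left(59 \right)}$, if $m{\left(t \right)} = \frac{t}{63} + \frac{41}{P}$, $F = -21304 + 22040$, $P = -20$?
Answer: $\frac{925957}{1260} \approx 734.89$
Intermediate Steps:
$F = 736$
$m{\left(t \right)} = - \frac{41}{20} + \frac{t}{63}$ ($m{\left(t \right)} = \frac{t}{63} + \frac{41}{-20} = t \frac{1}{63} + 41 \left(- \frac{1}{20}\right) = \frac{t}{63} - \frac{41}{20} = - \frac{41}{20} + \frac{t}{63}$)
$F + m{\left(59 \right)} = 736 + \left(- \frac{41}{20} + \frac{1}{63} \cdot 59\right) = 736 + \left(- \frac{41}{20} + \frac{59}{63}\right) = 736 - \frac{1403}{1260} = \frac{925957}{1260}$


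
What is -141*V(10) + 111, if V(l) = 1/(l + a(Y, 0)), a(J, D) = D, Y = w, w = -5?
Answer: 969/10 ≈ 96.900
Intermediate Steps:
Y = -5
V(l) = 1/l (V(l) = 1/(l + 0) = 1/l)
-141*V(10) + 111 = -141/10 + 111 = 969/10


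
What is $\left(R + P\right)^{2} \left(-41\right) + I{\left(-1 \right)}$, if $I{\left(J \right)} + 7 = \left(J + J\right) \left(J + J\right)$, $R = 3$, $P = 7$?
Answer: $-4103$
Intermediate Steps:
$I{\left(J \right)} = -7 + 4 J^{2}$ ($I{\left(J \right)} = -7 + \left(J + J\right) \left(J + J\right) = -7 + 2 J 2 J = -7 + 4 J^{2}$)
$\left(R + P\right)^{2} \left(-41\right) + I{\left(-1 \right)} = \left(3 + 7\right)^{2} \left(-41\right) - \left(7 - 4 \left(-1\right)^{2}\right) = 10^{2} \left(-41\right) + \left(-7 + 4 \cdot 1\right) = 100 \left(-41\right) + \left(-7 + 4\right) = -4100 - 3 = -4103$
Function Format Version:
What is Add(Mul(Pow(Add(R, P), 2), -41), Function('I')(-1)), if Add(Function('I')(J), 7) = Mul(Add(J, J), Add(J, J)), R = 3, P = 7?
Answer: -4103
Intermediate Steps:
Function('I')(J) = Add(-7, Mul(4, Pow(J, 2))) (Function('I')(J) = Add(-7, Mul(Add(J, J), Add(J, J))) = Add(-7, Mul(Mul(2, J), Mul(2, J))) = Add(-7, Mul(4, Pow(J, 2))))
Add(Mul(Pow(Add(R, P), 2), -41), Function('I')(-1)) = Add(Mul(Pow(Add(3, 7), 2), -41), Add(-7, Mul(4, Pow(-1, 2)))) = Add(Mul(Pow(10, 2), -41), Add(-7, Mul(4, 1))) = Add(Mul(100, -41), Add(-7, 4)) = Add(-4100, -3) = -4103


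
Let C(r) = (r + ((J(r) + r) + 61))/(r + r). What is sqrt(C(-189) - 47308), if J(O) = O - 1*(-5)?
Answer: I*sqrt(83448974)/42 ≈ 217.5*I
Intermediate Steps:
J(O) = 5 + O (J(O) = O + 5 = 5 + O)
C(r) = (66 + 3*r)/(2*r) (C(r) = (r + (((5 + r) + r) + 61))/(r + r) = (r + ((5 + 2*r) + 61))/((2*r)) = (r + (66 + 2*r))*(1/(2*r)) = (66 + 3*r)*(1/(2*r)) = (66 + 3*r)/(2*r))
sqrt(C(-189) - 47308) = sqrt((3/2 + 33/(-189)) - 47308) = sqrt((3/2 + 33*(-1/189)) - 47308) = sqrt((3/2 - 11/63) - 47308) = sqrt(167/126 - 47308) = sqrt(-5960641/126) = I*sqrt(83448974)/42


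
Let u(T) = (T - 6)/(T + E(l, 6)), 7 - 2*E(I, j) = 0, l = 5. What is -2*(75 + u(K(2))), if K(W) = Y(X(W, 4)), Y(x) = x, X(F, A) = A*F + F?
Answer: -4066/27 ≈ -150.59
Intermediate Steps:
X(F, A) = F + A*F
K(W) = 5*W (K(W) = W*(1 + 4) = W*5 = 5*W)
E(I, j) = 7/2 (E(I, j) = 7/2 - ½*0 = 7/2 + 0 = 7/2)
u(T) = (-6 + T)/(7/2 + T) (u(T) = (T - 6)/(T + 7/2) = (-6 + T)/(7/2 + T))
-2*(75 + u(K(2))) = -2*(75 + 2*(-6 + 5*2)/(7 + 2*(5*2))) = -2*(75 + 2*(-6 + 10)/(7 + 2*10)) = -2*(75 + 2*4/(7 + 20)) = -2*(75 + 2*4/27) = -2*(75 + 2*(1/27)*4) = -2*(75 + 8/27) = -2*2033/27 = -4066/27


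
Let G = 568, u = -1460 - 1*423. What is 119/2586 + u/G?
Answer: -2400923/734424 ≈ -3.2691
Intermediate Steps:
u = -1883 (u = -1460 - 423 = -1883)
119/2586 + u/G = 119/2586 - 1883/568 = -2400923/734424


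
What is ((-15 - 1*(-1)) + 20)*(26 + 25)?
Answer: 306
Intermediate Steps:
((-15 - 1*(-1)) + 20)*(26 + 25) = ((-15 + 1) + 20)*51 = (-14 + 20)*51 = 6*51 = 306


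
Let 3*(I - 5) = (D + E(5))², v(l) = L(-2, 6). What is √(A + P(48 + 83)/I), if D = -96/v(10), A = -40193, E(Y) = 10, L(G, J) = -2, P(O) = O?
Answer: I*√458907916766/3379 ≈ 200.48*I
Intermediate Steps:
v(l) = -2
D = 48 (D = -96/(-2) = -96*(-½) = 48)
I = 3379/3 (I = 5 + (48 + 10)²/3 = 5 + (⅓)*58² = 5 + (⅓)*3364 = 5 + 3364/3 = 3379/3 ≈ 1126.3)
√(A + P(48 + 83)/I) = √(-40193 + (48 + 83)/(3379/3)) = √(-40193 + 131*(3/3379)) = √(-40193 + 393/3379) = √(-135811754/3379) = I*√458907916766/3379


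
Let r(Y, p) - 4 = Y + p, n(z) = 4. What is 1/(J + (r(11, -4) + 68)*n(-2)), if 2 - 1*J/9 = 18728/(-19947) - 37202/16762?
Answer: 55725269/20196220391 ≈ 0.0027592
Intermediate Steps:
r(Y, p) = 4 + Y + p (r(Y, p) = 4 + (Y + p) = 4 + Y + p)
J = 2587035387/55725269 (J = 18 - 9*(18728/(-19947) - 37202/16762) = 18 - 9*(18728*(-1/19947) - 37202*1/16762) = 18 - 9*(-18728/19947 - 18601/8381) = 18 - 9*(-527993515/167175807) = 18 + 1583980545/55725269 = 2587035387/55725269 ≈ 46.425)
1/(J + (r(11, -4) + 68)*n(-2)) = 1/(2587035387/55725269 + ((4 + 11 - 4) + 68)*4) = 1/(2587035387/55725269 + (11 + 68)*4) = 1/(2587035387/55725269 + 79*4) = 1/(2587035387/55725269 + 316) = 1/(20196220391/55725269) = 55725269/20196220391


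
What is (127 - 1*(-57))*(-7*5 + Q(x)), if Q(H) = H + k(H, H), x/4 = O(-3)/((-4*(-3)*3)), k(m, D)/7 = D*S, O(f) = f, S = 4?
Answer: -24656/3 ≈ -8218.7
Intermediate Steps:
k(m, D) = 28*D (k(m, D) = 7*(D*4) = 7*(4*D) = 28*D)
x = -1/3 (x = 4*(-3/(-4*(-3)*3)) = 4*(-3/(12*3)) = 4*(-3/36) = 4*(-3*1/36) = 4*(-1/12) = -1/3 ≈ -0.33333)
Q(H) = 29*H (Q(H) = H + 28*H = 29*H)
(127 - 1*(-57))*(-7*5 + Q(x)) = (127 - 1*(-57))*(-7*5 + 29*(-1/3)) = (127 + 57)*(-35 - 29/3) = 184*(-134/3) = -24656/3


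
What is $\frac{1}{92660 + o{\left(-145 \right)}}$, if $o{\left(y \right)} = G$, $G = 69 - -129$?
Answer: $\frac{1}{92858} \approx 1.0769 \cdot 10^{-5}$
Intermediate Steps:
$G = 198$ ($G = 69 + 129 = 198$)
$o{\left(y \right)} = 198$
$\frac{1}{92660 + o{\left(-145 \right)}} = \frac{1}{92660 + 198} = \frac{1}{92858}$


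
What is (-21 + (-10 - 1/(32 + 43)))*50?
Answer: -4652/3 ≈ -1550.7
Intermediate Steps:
(-21 + (-10 - 1/(32 + 43)))*50 = (-21 + (-10 - 1/75))*50 = (-21 - 751/75)*50 = -2326/75*50 = -4652/3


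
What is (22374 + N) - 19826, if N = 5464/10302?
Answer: 13127480/5151 ≈ 2548.5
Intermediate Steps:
N = 2732/5151 (N = 5464*(1/10302) = 2732/5151 ≈ 0.53038)
(22374 + N) - 19826 = (22374 + 2732/5151) - 19826 = 115251206/5151 - 19826 = 13127480/5151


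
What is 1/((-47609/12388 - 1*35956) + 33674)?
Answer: -12388/28317025 ≈ -0.00043748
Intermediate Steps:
1/((-47609/12388 - 1*35956) + 33674) = 1/((-47609*1/12388 - 35956) + 33674) = 1/((-47609/12388 - 35956) + 33674) = 1/(-445470537/12388 + 33674) = 1/(-28317025/12388) = -12388/28317025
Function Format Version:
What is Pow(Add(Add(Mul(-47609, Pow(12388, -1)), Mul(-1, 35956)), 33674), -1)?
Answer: Rational(-12388, 28317025) ≈ -0.00043748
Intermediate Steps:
Pow(Add(Add(Mul(-47609, Pow(12388, -1)), Mul(-1, 35956)), 33674), -1) = Pow(Add(Add(Mul(-47609, Rational(1, 12388)), -35956), 33674), -1) = Pow(Add(Add(Rational(-47609, 12388), -35956), 33674), -1) = Pow(Add(Rational(-445470537, 12388), 33674), -1) = Pow(Rational(-28317025, 12388), -1) = Rational(-12388, 28317025)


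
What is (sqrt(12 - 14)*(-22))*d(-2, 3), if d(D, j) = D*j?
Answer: 132*I*sqrt(2) ≈ 186.68*I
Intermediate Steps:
(sqrt(12 - 14)*(-22))*d(-2, 3) = (sqrt(12 - 14)*(-22))*(-2*3) = (sqrt(-2)*(-22))*(-6) = ((I*sqrt(2))*(-22))*(-6) = -22*I*sqrt(2)*(-6) = 132*I*sqrt(2)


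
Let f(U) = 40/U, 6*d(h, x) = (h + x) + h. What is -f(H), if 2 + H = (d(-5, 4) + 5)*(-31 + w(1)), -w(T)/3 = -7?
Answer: 20/21 ≈ 0.95238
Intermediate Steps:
d(h, x) = h/3 + x/6 (d(h, x) = ((h + x) + h)/6 = (x + 2*h)/6 = h/3 + x/6)
w(T) = 21 (w(T) = -3*(-7) = 21)
H = -42 (H = -2 + (((⅓)*(-5) + (⅙)*4) + 5)*(-31 + 21) = -2 + ((-5/3 + ⅔) + 5)*(-10) = -2 + (-1 + 5)*(-10) = -2 + 4*(-10) = -2 - 40 = -42)
-f(H) = -40/(-42) = -40*(-1)/42 = -1*(-20/21) = 20/21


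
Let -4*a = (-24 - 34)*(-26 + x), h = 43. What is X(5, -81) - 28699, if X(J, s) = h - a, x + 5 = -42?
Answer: -55195/2 ≈ -27598.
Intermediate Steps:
x = -47 (x = -5 - 42 = -47)
a = -2117/2 (a = -(-24 - 34)*(-26 - 47)/4 = -(-29)*(-73)/2 = -1/4*4234 = -2117/2 ≈ -1058.5)
X(J, s) = 2203/2 (X(J, s) = 43 - 1*(-2117/2) = 43 + 2117/2 = 2203/2)
X(5, -81) - 28699 = 2203/2 - 28699 = -55195/2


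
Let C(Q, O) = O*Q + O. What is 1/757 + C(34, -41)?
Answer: -1086294/757 ≈ -1435.0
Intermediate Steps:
C(Q, O) = O + O*Q
1/757 + C(34, -41) = 1/757 - 41*(1 + 34) = 1/757 - 41*35 = 1/757 - 1435 = -1086294/757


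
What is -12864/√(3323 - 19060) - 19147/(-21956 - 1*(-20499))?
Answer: 19147/1457 + 12864*I*√15737/15737 ≈ 13.141 + 102.55*I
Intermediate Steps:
-12864/√(3323 - 19060) - 19147/(-21956 - 1*(-20499)) = -12864*(-I*√15737/15737) - 19147/(-21956 + 20499) = -12864*(-I*√15737/15737) - 19147/(-1457) = -(-12864)*I*√15737/15737 - 19147*(-1/1457) = 12864*I*√15737/15737 + 19147/1457 = 19147/1457 + 12864*I*√15737/15737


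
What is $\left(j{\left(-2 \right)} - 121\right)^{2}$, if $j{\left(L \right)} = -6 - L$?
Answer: $15625$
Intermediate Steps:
$\left(j{\left(-2 \right)} - 121\right)^{2} = \left(\left(-6 - -2\right) - 121\right)^{2} = \left(\left(-6 + 2\right) - 121\right)^{2} = \left(-4 - 121\right)^{2} = \left(-125\right)^{2} = 15625$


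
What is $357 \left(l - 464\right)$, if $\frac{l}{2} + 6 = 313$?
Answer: $53550$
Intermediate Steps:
$l = 614$ ($l = -12 + 2 \cdot 313 = -12 + 626 = 614$)
$357 \left(l - 464\right) = 357 \left(614 - 464\right) = 357 \cdot 150 = 53550$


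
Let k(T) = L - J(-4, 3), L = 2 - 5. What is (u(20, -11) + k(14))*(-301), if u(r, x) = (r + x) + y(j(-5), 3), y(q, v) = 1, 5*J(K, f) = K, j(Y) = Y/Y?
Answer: -11739/5 ≈ -2347.8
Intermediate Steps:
j(Y) = 1
L = -3
J(K, f) = K/5
k(T) = -11/5 (k(T) = -3 - (-4)/5 = -3 - 1*(-⅘) = -3 + ⅘ = -11/5)
u(r, x) = 1 + r + x (u(r, x) = (r + x) + 1 = 1 + r + x)
(u(20, -11) + k(14))*(-301) = ((1 + 20 - 11) - 11/5)*(-301) = (10 - 11/5)*(-301) = (39/5)*(-301) = -11739/5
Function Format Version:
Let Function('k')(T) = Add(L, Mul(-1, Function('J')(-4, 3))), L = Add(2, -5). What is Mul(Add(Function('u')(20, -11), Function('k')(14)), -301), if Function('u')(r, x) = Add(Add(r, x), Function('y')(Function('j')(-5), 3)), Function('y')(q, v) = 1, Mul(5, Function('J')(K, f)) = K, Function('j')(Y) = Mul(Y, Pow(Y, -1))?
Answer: Rational(-11739, 5) ≈ -2347.8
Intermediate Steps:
Function('j')(Y) = 1
L = -3
Function('J')(K, f) = Mul(Rational(1, 5), K)
Function('k')(T) = Rational(-11, 5) (Function('k')(T) = Add(-3, Mul(-1, Mul(Rational(1, 5), -4))) = Add(-3, Mul(-1, Rational(-4, 5))) = Add(-3, Rational(4, 5)) = Rational(-11, 5))
Function('u')(r, x) = Add(1, r, x) (Function('u')(r, x) = Add(Add(r, x), 1) = Add(1, r, x))
Mul(Add(Function('u')(20, -11), Function('k')(14)), -301) = Mul(Add(Add(1, 20, -11), Rational(-11, 5)), -301) = Mul(Add(10, Rational(-11, 5)), -301) = Mul(Rational(39, 5), -301) = Rational(-11739, 5)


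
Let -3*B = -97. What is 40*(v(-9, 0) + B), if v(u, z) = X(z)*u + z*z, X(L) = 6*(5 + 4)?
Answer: -54440/3 ≈ -18147.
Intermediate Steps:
B = 97/3 (B = -⅓*(-97) = 97/3 ≈ 32.333)
X(L) = 54 (X(L) = 6*9 = 54)
v(u, z) = z² + 54*u (v(u, z) = 54*u + z*z = 54*u + z² = z² + 54*u)
40*(v(-9, 0) + B) = 40*((0² + 54*(-9)) + 97/3) = 40*((0 - 486) + 97/3) = 40*(-486 + 97/3) = 40*(-1361/3) = -54440/3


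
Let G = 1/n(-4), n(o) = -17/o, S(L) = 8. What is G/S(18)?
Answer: 1/34 ≈ 0.029412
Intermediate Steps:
G = 4/17 (G = 1/(-17/(-4)) = 1/(-17*(-¼)) = 1/(17/4) = 4/17 ≈ 0.23529)
G/S(18) = (4/17)/8 = (4/17)*(⅛) = 1/34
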